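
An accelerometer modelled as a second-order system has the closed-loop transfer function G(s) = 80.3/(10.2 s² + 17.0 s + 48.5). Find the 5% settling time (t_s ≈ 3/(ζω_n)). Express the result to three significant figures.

t_s ≈ 3.60 s

Dividing through by 10.2: denominator becomes s² + 1.667 s + 4.755.
So ω_n = √4.755 = 2.18 rad/s and ζ = 1.667/(2·2.18) = 0.382.
t_s ≈ 3/(ζω_n) = 3.60 s.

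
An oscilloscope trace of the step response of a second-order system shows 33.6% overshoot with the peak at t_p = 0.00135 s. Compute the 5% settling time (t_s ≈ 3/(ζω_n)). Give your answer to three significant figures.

t_s ≈ 0.00371 s

From the overshoot, ζ = −ln(OS)/√(π²+ln²(OS)) = 0.328.
t_p = π/ω_d ⇒ ω_d = 2330 rad/s; then ω_n = ω_d/√(1−ζ²) = 2460 rad/s.
t_s ≈ 3/(ζω_n) = 3/(0.328·2460) = 0.00371 s.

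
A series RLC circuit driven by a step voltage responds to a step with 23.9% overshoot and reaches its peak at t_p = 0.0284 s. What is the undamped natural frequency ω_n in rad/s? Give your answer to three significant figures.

ζ from %OS: ζ = |ln 0.239|/√(π²+ln²0.239) = 0.415.
t_p = π/ω_d ⇒ ω_d = 111 rad/s; then ω_n = ω_d/√(1−ζ²) = 122 rad/s.

ω_n ≈ 122 rad/s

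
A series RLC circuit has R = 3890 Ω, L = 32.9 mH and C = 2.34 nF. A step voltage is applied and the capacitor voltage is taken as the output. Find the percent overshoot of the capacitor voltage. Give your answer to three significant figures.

%OS ≈ 14.9%

For a series RLC circuit (capacitor voltage as output), ω_n = 1/√(LC) = 1/√(32.9 mH · 2.34 nF) = 114000 rad/s.
ζ = (R/2)·√(C/L) = (3890/2)·√(2.34 nF/32.9 mH) = 0.519.
%OS = 100·exp(−πζ/√(1−ζ²)) = 14.9%.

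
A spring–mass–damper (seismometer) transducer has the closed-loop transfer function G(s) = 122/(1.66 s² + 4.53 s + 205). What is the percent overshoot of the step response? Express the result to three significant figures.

%OS ≈ 67.8%

Dividing through by 1.66: denominator becomes s² + 2.729 s + 123.5.
So ω_n = √123.5 = 11.1 rad/s and ζ = 2.729/(2·11.1) = 0.123.
%OS = 100 e^{−πζ/√(1−ζ²)} with ζ = 0.123 gives 67.8%.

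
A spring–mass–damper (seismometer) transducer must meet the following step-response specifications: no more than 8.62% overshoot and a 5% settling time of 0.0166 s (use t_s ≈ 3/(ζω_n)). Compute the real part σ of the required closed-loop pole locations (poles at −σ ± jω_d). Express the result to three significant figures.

The settling-time spec alone fixes σ = ζω_n = 3/t_s = 3/0.0166 = 181.
(Overshoot then fixes ζ = 0.615 and hence ω_d = σ·√(1−ζ²)/ζ = 232 rad/s.)

σ ≈ 181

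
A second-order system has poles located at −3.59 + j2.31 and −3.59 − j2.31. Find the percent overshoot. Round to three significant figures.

%OS ≈ 0.758%

The poles are at −σ ± jω_d with σ = 3.59 and ω_d = 2.31, so ω_n = √(σ²+ω_d²) = 4.27 rad/s and ζ = σ/ω_n = 0.841.
Overshoot: exp(−π·0.841/√(1−0.841²)) = 0.00758, i.e. 0.758%.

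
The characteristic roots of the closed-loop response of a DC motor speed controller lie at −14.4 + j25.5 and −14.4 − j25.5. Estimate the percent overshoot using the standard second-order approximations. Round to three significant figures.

%OS ≈ 17.0%

With σ = 14.4, ω_d = 25.5: ω_n = √(σ²+ω_d²) = 29.3 rad/s, ζ = σ/ω_n = 0.492.
%OS = 100 e^{−πζ/√(1−ζ²)} with ζ = 0.492 gives 17.0%.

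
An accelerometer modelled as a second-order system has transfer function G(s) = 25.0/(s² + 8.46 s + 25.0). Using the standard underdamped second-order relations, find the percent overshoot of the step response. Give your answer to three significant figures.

Comparing the denominator to s² + 2ζω_n s + ω_n²: ω_n = √25.0 = 5.00 rad/s, and 2ζω_n = 8.46 so ζ = 8.46/(2·5.00) = 0.846.
Overshoot: exp(−π·0.846/√(1−0.846²)) = 0.00684, i.e. 0.684%.

%OS ≈ 0.684%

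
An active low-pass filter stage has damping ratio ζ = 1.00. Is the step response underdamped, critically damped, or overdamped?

Since ζ = 1, the system is critically damped.

critically damped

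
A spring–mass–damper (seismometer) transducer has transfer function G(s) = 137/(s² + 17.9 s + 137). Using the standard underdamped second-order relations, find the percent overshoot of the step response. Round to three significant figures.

Comparing the denominator to s² + 2ζω_n s + ω_n²: ω_n = √137 = 11.7 rad/s, and 2ζω_n = 17.9 so ζ = 17.9/(2·11.7) = 0.765.
%OS = 100·exp(−πζ/√(1−ζ²)) = 2.41%.

%OS ≈ 2.41%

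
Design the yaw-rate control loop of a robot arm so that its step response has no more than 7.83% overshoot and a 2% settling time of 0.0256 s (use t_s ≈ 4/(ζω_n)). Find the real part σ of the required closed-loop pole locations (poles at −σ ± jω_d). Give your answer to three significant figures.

The settling-time spec alone fixes σ = ζω_n = 4/t_s = 4/0.0256 = 156.
(Overshoot then fixes ζ = 0.630 and hence ω_d = σ·√(1−ζ²)/ζ = 193 rad/s.)

σ ≈ 156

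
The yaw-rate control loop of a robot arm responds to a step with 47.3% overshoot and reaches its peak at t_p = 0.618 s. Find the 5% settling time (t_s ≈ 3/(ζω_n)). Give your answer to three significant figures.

t_s ≈ 2.48 s

ζ from %OS: ζ = |ln 0.473|/√(π²+ln²0.473) = 0.232.
From t_p = π/ω_d, ω_d = π/0.618 = 5.08 rad/s, so ω_n = ω_d/√(1−ζ²) = 5.23 rad/s.
t_s ≈ 3/(ζω_n) = 3/(0.232·5.23) = 2.48 s.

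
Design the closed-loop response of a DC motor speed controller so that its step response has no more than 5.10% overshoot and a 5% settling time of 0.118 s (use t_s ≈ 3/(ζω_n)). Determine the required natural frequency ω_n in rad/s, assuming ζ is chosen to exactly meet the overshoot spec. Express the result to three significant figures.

ω_n ≈ 37.0 rad/s

From %OS = 100·exp(−πζ/√(1−ζ²)), invert to get ζ = −ln(OS)/√(π² + ln²(OS)) with OS = 0.0510.
−ln 0.0510 = 2.976, so ζ = 2.976/√(π² + 8.856) = 0.688.
Then ω_n = 3/(ζ t_s) = 3/(0.688 × 0.118) = 37.0 rad/s.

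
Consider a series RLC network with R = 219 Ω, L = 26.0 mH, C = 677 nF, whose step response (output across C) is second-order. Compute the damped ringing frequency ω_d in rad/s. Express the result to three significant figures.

ω_d ≈ 6250 rad/s

For a series RLC circuit (capacitor voltage as output), ω_n = 1/√(LC) = 1/√(26.0 mH · 677 nF) = 7540 rad/s.
ζ = (R/2)·√(C/L) = (219/2)·√(677 nF/26.0 mH) = 0.559.
ω_d = ω_n√(1−ζ²) = 6250 rad/s.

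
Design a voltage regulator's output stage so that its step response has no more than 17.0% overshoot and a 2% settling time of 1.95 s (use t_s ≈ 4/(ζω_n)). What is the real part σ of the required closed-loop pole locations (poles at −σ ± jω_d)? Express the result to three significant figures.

σ ≈ 2.05

The settling-time spec alone fixes σ = ζω_n = 4/t_s = 4/1.95 = 2.05.
(Overshoot then fixes ζ = 0.491 and hence ω_d = σ·√(1−ζ²)/ζ = 3.64 rad/s.)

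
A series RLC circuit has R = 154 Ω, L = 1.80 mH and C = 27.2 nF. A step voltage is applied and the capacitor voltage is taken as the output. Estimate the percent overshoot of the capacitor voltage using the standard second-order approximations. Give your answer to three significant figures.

For a series RLC circuit (capacitor voltage as output), ω_n = 1/√(LC) = 1/√(1.80 mH · 27.2 nF) = 143000 rad/s.
ζ = (R/2)·√(C/L) = (154/2)·√(27.2 nF/1.80 mH) = 0.299.
%OS = 100 e^{−πζ/√(1−ζ²)} with ζ = 0.299 gives 37.3%.

%OS ≈ 37.3%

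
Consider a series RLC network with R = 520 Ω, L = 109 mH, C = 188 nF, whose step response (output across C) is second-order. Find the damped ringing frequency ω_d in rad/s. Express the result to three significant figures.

ω_d ≈ 6570 rad/s

For a series RLC circuit (capacitor voltage as output), ω_n = 1/√(LC) = 1/√(109 mH · 188 nF) = 6990 rad/s.
ζ = (R/2)·√(C/L) = (520/2)·√(188 nF/109 mH) = 0.341.
ω_d = 6990·√(1 − 0.341²) = 6570 rad/s.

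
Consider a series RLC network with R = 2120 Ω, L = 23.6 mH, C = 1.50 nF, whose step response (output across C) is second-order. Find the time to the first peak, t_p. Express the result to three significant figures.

t_p ≈ 0.0000194 s

For a series RLC circuit (capacitor voltage as output), ω_n = 1/√(LC) = 1/√(23.6 mH · 1.50 nF) = 168000 rad/s.
ζ = (R/2)·√(C/L) = (2120/2)·√(1.50 nF/23.6 mH) = 0.267.
ω_d = 168000·√(1 − 0.267²) = 162000 rad/s. t_p = π/ω_d = 0.0000194 s.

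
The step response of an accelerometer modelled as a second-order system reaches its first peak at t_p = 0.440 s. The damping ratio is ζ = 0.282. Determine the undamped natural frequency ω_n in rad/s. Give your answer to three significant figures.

Peak time t_p = π/ω_d, so ω_d = π/t_p = π/0.440 = 7.14 rad/s.
ω_n = ω_d/√(1−ζ²) = 7.14/√0.920 = 7.44 rad/s.

ω_n ≈ 7.44 rad/s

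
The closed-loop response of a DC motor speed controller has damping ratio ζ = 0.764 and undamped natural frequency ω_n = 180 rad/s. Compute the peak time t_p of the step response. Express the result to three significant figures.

The damped frequency is ω_d = ω_n√(1−ζ²) = 180·√(1−0.584) = 116 rad/s.
Peak time t_p = π/ω_d = π/116 = 0.0271 s.

t_p ≈ 0.0271 s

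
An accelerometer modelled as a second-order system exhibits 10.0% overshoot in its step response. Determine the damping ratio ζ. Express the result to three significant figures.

ζ = −ln(OS)/√(π² + (ln OS)²). With OS = 0.100, ln OS = −2.303 and ζ = 2.303/3.895 = 0.591.

ζ ≈ 0.591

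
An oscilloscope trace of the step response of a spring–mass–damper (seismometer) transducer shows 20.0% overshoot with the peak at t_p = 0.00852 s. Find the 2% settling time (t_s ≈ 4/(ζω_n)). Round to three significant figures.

t_s ≈ 0.0212 s

The overshoot fixes ζ = −ln(OS)/√(π²+ln²(OS)) = 0.456.
t_p = π/ω_d ⇒ ω_d = 369 rad/s; then ω_n = ω_d/√(1−ζ²) = 414 rad/s.
t_s ≈ 4/(ζω_n) = 4/(0.456·414) = 0.0212 s.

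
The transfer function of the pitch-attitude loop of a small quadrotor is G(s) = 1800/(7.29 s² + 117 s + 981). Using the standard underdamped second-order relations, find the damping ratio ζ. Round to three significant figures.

Dividing through by 7.29: denominator becomes s² + 16.05 s + 134.6.
So ω_n = √134.6 = 11.6 rad/s and ζ = 16.05/(2·11.6) = 0.692.

ζ ≈ 0.692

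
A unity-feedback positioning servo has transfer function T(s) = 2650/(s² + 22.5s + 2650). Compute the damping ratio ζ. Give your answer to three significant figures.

ζ ≈ 0.219

ω_n = √2650 = 51.5 rad/s; ζ = 22.5/(2·51.5) = 0.219.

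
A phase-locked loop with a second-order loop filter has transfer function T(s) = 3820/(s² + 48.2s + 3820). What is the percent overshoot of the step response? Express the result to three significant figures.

Matching coefficients with s² + 2ζω_n s + ω_n² gives ω_n² = 3820 ⇒ ω_n = 61.8 rad/s, and ζ = 48.2/(2ω_n) = 0.390.
Overshoot: exp(−π·0.390/√(1−0.390²)) = 0.264, i.e. 26.4%.

%OS ≈ 26.4%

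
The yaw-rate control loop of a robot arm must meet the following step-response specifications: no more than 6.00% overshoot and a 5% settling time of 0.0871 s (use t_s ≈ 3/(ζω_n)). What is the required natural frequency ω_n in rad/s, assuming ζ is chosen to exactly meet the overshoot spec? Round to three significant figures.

Inverting the overshoot relation: ζ = |ln 0.0600|/√(π² + ln²0.0600) = 0.667.
From t_s ≈ 3/(ζω_n): ω_n = 3/(ζ·t_s) = 3/(0.667·0.0871) = 51.6 rad/s.

ω_n ≈ 51.6 rad/s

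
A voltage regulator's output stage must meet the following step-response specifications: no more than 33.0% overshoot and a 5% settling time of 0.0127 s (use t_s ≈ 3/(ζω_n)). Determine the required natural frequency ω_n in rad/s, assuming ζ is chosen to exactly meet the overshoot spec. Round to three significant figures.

ω_n ≈ 710 rad/s

ζ = −ln(OS)/√(π² + (ln OS)²). With OS = 0.330, ln OS = −1.109 and ζ = 1.109/3.331 = 0.333.
Then ω_n = 3/(ζ t_s) = 3/(0.333 × 0.0127) = 710 rad/s.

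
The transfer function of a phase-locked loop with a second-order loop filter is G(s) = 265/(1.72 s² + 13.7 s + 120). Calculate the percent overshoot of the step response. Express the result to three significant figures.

%OS ≈ 18.2%

Dividing through by 1.72: denominator becomes s² + 7.965 s + 69.77.
So ω_n = √69.77 = 8.35 rad/s and ζ = 7.965/(2·8.35) = 0.477.
%OS = 100 e^{−πζ/√(1−ζ²)} with ζ = 0.477 gives 18.2%.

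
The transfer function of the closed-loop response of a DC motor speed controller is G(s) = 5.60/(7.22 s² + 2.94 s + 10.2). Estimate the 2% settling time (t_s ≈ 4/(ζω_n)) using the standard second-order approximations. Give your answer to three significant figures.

t_s ≈ 19.6 s

Dividing through by 7.22: denominator becomes s² + 0.4072 s + 1.413.
So ω_n = √1.413 = 1.19 rad/s and ζ = 0.4072/(2·1.19) = 0.171.
t_s ≈ 4/(ζω_n) = 19.6 s.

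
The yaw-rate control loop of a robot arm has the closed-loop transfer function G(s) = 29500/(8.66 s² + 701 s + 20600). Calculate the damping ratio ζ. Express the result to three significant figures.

Dividing through by 8.66: denominator becomes s² + 80.95 s + 2379.
So ω_n = √2379 = 48.8 rad/s and ζ = 80.95/(2·48.8) = 0.830.

ζ ≈ 0.830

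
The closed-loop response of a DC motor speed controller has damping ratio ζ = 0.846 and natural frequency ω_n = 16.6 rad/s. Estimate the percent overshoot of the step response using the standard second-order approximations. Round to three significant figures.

%OS ≈ 0.684%

For an underdamped second-order system, %OS = 100·exp(−πζ/√(1−ζ²)).
πζ/√(1−ζ²) = π·0.846/√(1−0.716) = 4.985, so %OS = 100·e^(−4.985) = 0.684%.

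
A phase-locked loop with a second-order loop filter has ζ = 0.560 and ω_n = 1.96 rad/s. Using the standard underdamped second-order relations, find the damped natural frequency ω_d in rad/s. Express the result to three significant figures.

ω_d ≈ 1.62 rad/s

ω_d = ω_n√(1−ζ²) = 1.96·√0.686 = 1.62 rad/s.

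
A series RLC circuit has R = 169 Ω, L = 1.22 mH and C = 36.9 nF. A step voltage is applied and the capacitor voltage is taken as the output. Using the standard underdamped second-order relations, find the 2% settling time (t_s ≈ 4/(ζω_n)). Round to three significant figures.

t_s ≈ 0.0000578 s

For a series RLC circuit (capacitor voltage as output), ω_n = 1/√(LC) = 1/√(1.22 mH · 36.9 nF) = 149000 rad/s.
ζ = (R/2)·√(C/L) = (169/2)·√(36.9 nF/1.22 mH) = 0.465.
t_s ≈ 4/(ζω_n) = 0.0000578 s.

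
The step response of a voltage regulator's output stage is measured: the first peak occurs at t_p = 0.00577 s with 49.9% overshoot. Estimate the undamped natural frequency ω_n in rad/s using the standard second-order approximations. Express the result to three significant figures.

ω_n ≈ 558 rad/s

The overshoot fixes ζ = −ln(OS)/√(π²+ln²(OS)) = 0.216.
t_p = π/ω_d ⇒ ω_d = 544 rad/s; then ω_n = ω_d/√(1−ζ²) = 558 rad/s.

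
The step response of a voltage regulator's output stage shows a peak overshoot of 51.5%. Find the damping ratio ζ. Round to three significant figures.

Inverting the overshoot relation: ζ = |ln 0.515|/√(π² + ln²0.515) = 0.207.

ζ ≈ 0.207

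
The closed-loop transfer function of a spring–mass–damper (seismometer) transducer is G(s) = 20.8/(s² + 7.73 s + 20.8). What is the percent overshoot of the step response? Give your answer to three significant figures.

Matching coefficients with s² + 2ζω_n s + ω_n² gives ω_n² = 20.8 ⇒ ω_n = 4.56 rad/s, and ζ = 7.73/(2ω_n) = 0.847.
%OS = 100·exp(−πζ/√(1−ζ²)) = 0.664%.

%OS ≈ 0.664%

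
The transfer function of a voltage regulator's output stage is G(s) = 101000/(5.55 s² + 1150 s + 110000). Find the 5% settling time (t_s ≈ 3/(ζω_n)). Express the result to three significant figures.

t_s ≈ 0.0290 s

Dividing through by 5.55: denominator becomes s² + 207.2 s + 19820.
So ω_n = √19820 = 141 rad/s and ζ = 207.2/(2·141) = 0.736.
t_s ≈ 3/(ζω_n) = 0.0290 s.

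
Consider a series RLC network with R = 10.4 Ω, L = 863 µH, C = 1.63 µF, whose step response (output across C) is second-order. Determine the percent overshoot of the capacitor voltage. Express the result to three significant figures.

%OS ≈ 48.2%

For a series RLC circuit (capacitor voltage as output), ω_n = 1/√(LC) = 1/√(863 µH · 1.63 µF) = 26700 rad/s.
ζ = (R/2)·√(C/L) = (10.4/2)·√(1.63 µF/863 µH) = 0.226.
%OS = 100·exp(−πζ/√(1−ζ²)) = 48.2%.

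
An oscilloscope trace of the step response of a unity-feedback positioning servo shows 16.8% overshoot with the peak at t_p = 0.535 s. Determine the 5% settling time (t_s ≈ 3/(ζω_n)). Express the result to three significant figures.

t_s ≈ 0.900 s

ζ from %OS: ζ = |ln 0.168|/√(π²+ln²0.168) = 0.494.
From t_p = π/ω_d, ω_d = π/0.535 = 5.87 rad/s, so ω_n = ω_d/√(1−ζ²) = 6.75 rad/s.
t_s ≈ 3/(ζω_n) = 3/(0.494·6.75) = 0.900 s.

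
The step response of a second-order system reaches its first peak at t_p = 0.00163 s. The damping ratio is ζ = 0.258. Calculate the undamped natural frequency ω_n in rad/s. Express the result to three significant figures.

ω_n ≈ 1990 rad/s

Peak time t_p = π/ω_d, so ω_d = π/t_p = π/0.00163 = 1930 rad/s.
ω_n = ω_d/√(1−ζ²) = 1930/√0.933 = 1990 rad/s.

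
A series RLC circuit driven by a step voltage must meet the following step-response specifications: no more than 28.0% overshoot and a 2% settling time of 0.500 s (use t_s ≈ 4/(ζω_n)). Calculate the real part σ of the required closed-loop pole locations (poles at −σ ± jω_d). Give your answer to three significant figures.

The settling-time spec alone fixes σ = ζω_n = 4/t_s = 4/0.500 = 8.00.
(Overshoot then fixes ζ = 0.376 and hence ω_d = σ·√(1−ζ²)/ζ = 19.7 rad/s.)

σ ≈ 8.00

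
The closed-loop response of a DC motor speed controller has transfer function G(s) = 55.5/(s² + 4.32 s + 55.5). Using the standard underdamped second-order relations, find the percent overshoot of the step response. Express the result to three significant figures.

%OS ≈ 38.6%

ω_n = √55.5 = 7.45 rad/s; ζ = 4.32/(2·7.45) = 0.290.
%OS = 100 e^{−πζ/√(1−ζ²)} with ζ = 0.290 gives 38.6%.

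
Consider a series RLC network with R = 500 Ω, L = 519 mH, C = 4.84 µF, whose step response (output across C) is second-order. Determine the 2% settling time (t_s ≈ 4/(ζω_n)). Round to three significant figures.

For a series RLC circuit (capacitor voltage as output), ω_n = 1/√(LC) = 1/√(519 mH · 4.84 µF) = 631 rad/s.
ζ = (R/2)·√(C/L) = (500/2)·√(4.84 µF/519 mH) = 0.763.
t_s ≈ 4/(ζω_n) = 0.00830 s.

t_s ≈ 0.00830 s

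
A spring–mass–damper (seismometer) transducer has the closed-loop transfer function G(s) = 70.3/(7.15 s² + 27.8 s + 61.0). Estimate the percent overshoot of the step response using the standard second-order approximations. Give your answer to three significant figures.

%OS ≈ 6.07%

Dividing through by 7.15: denominator becomes s² + 3.888 s + 8.531.
So ω_n = √8.531 = 2.92 rad/s and ζ = 3.888/(2·2.92) = 0.666.
%OS = 100·exp(−πζ/√(1−ζ²)) = 6.07%.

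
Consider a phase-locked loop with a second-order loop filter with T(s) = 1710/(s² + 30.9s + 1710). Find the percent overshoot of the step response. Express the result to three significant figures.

Comparing the denominator to s² + 2ζω_n s + ω_n²: ω_n = √1710 = 41.4 rad/s, and 2ζω_n = 30.9 so ζ = 30.9/(2·41.4) = 0.374.
%OS = 100·exp(−πζ/√(1−ζ²)) = 28.2%.

%OS ≈ 28.2%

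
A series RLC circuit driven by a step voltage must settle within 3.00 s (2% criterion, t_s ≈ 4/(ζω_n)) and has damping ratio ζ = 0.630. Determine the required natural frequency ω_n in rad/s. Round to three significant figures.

Rearranging t_s ≈ 4/(ζω_n) gives ω_n = 4/(ζ·t_s) = 4/(0.630 × 3.00) = 2.12 rad/s.

ω_n ≈ 2.12 rad/s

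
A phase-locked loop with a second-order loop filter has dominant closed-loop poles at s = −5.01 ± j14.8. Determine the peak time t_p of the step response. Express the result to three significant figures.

t_p ≈ 0.212 s

t_p = π/ω_d with ω_d = 14.8 (the imaginary part), so t_p = 0.212 s.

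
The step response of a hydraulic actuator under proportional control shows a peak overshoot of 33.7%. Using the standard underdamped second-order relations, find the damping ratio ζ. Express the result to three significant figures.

ζ ≈ 0.327

Inverting the overshoot relation: ζ = |ln 0.337|/√(π² + ln²0.337) = 0.327.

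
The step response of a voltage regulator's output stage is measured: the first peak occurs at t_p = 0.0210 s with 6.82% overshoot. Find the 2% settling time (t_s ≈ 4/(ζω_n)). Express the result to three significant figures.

From the overshoot, ζ = −ln(OS)/√(π²+ln²(OS)) = 0.650.
From t_p = π/ω_d, ω_d = π/0.0210 = 150 rad/s, so ω_n = ω_d/√(1−ζ²) = 197 rad/s.
t_s ≈ 4/(ζω_n) = 4/(0.650·197) = 0.0313 s.

t_s ≈ 0.0313 s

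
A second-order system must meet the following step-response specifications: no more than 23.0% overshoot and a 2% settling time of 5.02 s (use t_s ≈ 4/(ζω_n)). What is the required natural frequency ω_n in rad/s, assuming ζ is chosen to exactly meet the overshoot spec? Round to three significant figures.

From %OS = 100·exp(−πζ/√(1−ζ²)), invert to get ζ = −ln(OS)/√(π² + ln²(OS)) with OS = 0.230.
−ln 0.230 = 1.470, so ζ = 1.470/√(π² + 2.160) = 0.424.
From t_s ≈ 4/(ζω_n): ω_n = 4/(ζ·t_s) = 4/(0.424·5.02) = 1.88 rad/s.

ω_n ≈ 1.88 rad/s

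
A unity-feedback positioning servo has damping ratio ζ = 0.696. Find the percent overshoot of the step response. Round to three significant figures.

%OS ≈ 4.76%

For an underdamped second-order system, %OS = 100·exp(−πζ/√(1−ζ²)).
πζ/√(1−ζ²) = π·0.696/√(1−0.484) = 3.045, so %OS = 100·e^(−3.045) = 4.76%.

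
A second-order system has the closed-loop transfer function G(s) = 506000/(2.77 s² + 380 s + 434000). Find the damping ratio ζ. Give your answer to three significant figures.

ζ ≈ 0.173

Dividing through by 2.77: denominator becomes s² + 137.2 s + 156700.
So ω_n = √156700 = 396 rad/s and ζ = 137.2/(2·396) = 0.173.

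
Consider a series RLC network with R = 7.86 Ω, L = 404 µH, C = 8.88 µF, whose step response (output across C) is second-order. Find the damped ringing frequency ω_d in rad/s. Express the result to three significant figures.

ω_d ≈ 13600 rad/s

For a series RLC circuit (capacitor voltage as output), ω_n = 1/√(LC) = 1/√(404 µH · 8.88 µF) = 16700 rad/s.
ζ = (R/2)·√(C/L) = (7.86/2)·√(8.88 µF/404 µH) = 0.583.
ω_d = ω_n√(1−ζ²) = 13600 rad/s.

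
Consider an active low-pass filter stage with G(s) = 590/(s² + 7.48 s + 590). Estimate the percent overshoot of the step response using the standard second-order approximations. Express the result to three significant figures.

%OS ≈ 61.3%

Comparing the denominator to s² + 2ζω_n s + ω_n²: ω_n = √590 = 24.3 rad/s, and 2ζω_n = 7.48 so ζ = 7.48/(2·24.3) = 0.154.
Overshoot: exp(−π·0.154/√(1−0.154²)) = 0.613, i.e. 61.3%.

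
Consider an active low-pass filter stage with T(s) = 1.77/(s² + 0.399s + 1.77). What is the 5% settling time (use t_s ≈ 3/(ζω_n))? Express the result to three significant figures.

t_s ≈ 15.0 s

Comparing the denominator to s² + 2ζω_n s + ω_n²: ω_n = √1.77 = 1.33 rad/s, and 2ζω_n = 0.399 so ζ = 0.399/(2·1.33) = 0.150.
t_s ≈ 3/(ζω_n) = 3/(0.150·1.33) = 15.0 s.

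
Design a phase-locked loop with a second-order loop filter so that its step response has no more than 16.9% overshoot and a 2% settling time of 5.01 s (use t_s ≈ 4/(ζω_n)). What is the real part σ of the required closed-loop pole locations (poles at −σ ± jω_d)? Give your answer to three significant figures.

The settling-time spec alone fixes σ = ζω_n = 4/t_s = 4/5.01 = 0.798.
(Overshoot then fixes ζ = 0.493 and hence ω_d = σ·√(1−ζ²)/ζ = 1.41 rad/s.)

σ ≈ 0.798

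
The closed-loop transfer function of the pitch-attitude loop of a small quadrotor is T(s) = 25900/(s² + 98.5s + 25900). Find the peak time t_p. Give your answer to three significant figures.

ω_n = √25900 = 161 rad/s; ζ = 98.5/(2·161) = 0.306.
The damped frequency ω_d = ω_n√(1−ζ²) = 153 rad/s. Then t_p = π/ω_d = 0.0205 s.

t_p ≈ 0.0205 s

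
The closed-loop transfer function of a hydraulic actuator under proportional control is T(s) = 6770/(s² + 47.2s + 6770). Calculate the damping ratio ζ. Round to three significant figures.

ζ ≈ 0.287

Comparing the denominator to s² + 2ζω_n s + ω_n²: ω_n = √6770 = 82.3 rad/s, and 2ζω_n = 47.2 so ζ = 47.2/(2·82.3) = 0.287.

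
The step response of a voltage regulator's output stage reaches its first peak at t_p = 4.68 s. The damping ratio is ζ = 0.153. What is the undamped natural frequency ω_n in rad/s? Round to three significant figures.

ω_n ≈ 0.679 rad/s

Peak time t_p = π/ω_d, so ω_d = π/t_p = π/4.68 = 0.671 rad/s.
ω_n = ω_d/√(1−ζ²) = 0.671/√0.977 = 0.679 rad/s.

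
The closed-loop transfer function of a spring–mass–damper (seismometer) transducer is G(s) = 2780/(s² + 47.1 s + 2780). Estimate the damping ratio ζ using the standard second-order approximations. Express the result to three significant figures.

Matching coefficients with s² + 2ζω_n s + ω_n² gives ω_n² = 2780 ⇒ ω_n = 52.7 rad/s, and ζ = 47.1/(2ω_n) = 0.447.

ζ ≈ 0.447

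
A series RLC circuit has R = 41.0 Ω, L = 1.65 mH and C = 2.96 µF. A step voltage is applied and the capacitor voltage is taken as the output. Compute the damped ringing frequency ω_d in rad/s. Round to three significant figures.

For a series RLC circuit (capacitor voltage as output), ω_n = 1/√(LC) = 1/√(1.65 mH · 2.96 µF) = 14300 rad/s.
ζ = (R/2)·√(C/L) = (41.0/2)·√(2.96 µF/1.65 mH) = 0.868.
ω_d = 14300·√(1 − 0.868²) = 7100 rad/s.

ω_d ≈ 7100 rad/s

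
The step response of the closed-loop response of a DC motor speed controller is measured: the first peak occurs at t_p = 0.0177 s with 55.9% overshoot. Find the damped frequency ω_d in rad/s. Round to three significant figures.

t_p = π/ω_d, so ω_d = π/0.0177 = 177 rad/s.

ω_d ≈ 177 rad/s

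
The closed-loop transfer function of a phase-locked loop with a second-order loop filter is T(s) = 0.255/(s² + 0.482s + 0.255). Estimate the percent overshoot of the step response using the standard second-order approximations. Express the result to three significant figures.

%OS ≈ 18.2%

Comparing the denominator to s² + 2ζω_n s + ω_n²: ω_n = √0.255 = 0.505 rad/s, and 2ζω_n = 0.482 so ζ = 0.482/(2·0.505) = 0.477.
%OS = 100·exp(−πζ/√(1−ζ²)) = 18.2%.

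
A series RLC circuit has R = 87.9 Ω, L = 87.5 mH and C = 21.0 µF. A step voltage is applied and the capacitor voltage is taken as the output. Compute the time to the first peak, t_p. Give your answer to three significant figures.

For a series RLC circuit (capacitor voltage as output), ω_n = 1/√(LC) = 1/√(87.5 mH · 21.0 µF) = 738 rad/s.
ζ = (R/2)·√(C/L) = (87.9/2)·√(21.0 µF/87.5 mH) = 0.681.
ω_d = 738·√(1 − 0.681²) = 540 rad/s. t_p = π/ω_d = 0.00581 s.

t_p ≈ 0.00581 s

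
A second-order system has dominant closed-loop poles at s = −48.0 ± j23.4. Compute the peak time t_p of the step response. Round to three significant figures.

t_p ≈ 0.134 s

t_p = π/ω_d with ω_d = 23.4 (the imaginary part), so t_p = 0.134 s.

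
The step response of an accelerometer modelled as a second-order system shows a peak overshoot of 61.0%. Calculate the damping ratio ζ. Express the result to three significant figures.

ζ ≈ 0.155

Inverting the overshoot relation: ζ = |ln 0.610|/√(π² + ln²0.610) = 0.155.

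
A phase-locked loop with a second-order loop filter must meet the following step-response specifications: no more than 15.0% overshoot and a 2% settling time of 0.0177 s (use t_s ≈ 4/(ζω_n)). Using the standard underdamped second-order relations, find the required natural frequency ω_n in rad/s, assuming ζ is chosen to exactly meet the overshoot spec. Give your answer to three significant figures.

ω_n ≈ 437 rad/s

From %OS = 100·exp(−πζ/√(1−ζ²)), invert to get ζ = −ln(OS)/√(π² + ln²(OS)) with OS = 0.150.
−ln 0.150 = 1.897, so ζ = 1.897/√(π² + 3.599) = 0.517.
Then ω_n = 4/(ζ t_s) = 4/(0.517 × 0.0177) = 437 rad/s.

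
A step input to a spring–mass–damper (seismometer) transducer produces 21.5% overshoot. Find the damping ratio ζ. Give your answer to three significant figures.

ζ ≈ 0.439

ζ = −ln(OS)/√(π² + (ln OS)²). With OS = 0.215, ln OS = −1.537 and ζ = 1.537/3.497 = 0.439.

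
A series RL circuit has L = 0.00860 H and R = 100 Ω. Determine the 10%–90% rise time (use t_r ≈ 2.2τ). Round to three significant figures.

τ = L/R = 0.00860/100 = 0.0000860 s.
t_r ≈ 2.2τ = 0.000189 s.

t_r ≈ 0.000189 s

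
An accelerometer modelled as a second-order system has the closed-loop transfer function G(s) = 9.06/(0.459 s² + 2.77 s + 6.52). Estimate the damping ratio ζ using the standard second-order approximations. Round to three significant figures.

Dividing through by 0.459: denominator becomes s² + 6.035 s + 14.20.
So ω_n = √14.20 = 3.77 rad/s and ζ = 6.035/(2·3.77) = 0.801.

ζ ≈ 0.801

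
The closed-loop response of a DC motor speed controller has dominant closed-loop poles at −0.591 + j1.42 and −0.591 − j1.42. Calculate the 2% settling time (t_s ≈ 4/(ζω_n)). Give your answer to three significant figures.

t_s ≈ 6.77 s

For poles at −σ ± jω_d, ζω_n = σ = 0.591, so t_s ≈ 4/σ = 6.77 s.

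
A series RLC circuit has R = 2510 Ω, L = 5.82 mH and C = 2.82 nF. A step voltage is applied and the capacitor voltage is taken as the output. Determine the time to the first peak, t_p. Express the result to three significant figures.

For a series RLC circuit (capacitor voltage as output), ω_n = 1/√(LC) = 1/√(5.82 mH · 2.82 nF) = 247000 rad/s.
ζ = (R/2)·√(C/L) = (2510/2)·√(2.82 nF/5.82 mH) = 0.874.
The damped frequency ω_d = ω_n√(1−ζ²) = 120000 rad/s. t_p = π/ω_d = 0.0000262 s.

t_p ≈ 0.0000262 s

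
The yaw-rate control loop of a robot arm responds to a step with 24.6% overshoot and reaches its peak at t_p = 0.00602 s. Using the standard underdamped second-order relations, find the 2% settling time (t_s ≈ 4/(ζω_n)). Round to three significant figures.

The overshoot fixes ζ = −ln(OS)/√(π²+ln²(OS)) = 0.408.
From t_p = π/ω_d, ω_d = π/0.00602 = 522 rad/s, so ω_n = ω_d/√(1−ζ²) = 571 rad/s.
t_s ≈ 4/(ζω_n) = 4/(0.408·571) = 0.0172 s.

t_s ≈ 0.0172 s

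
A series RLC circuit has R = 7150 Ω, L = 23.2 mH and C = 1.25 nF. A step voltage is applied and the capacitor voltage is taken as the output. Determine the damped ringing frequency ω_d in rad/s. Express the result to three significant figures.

For a series RLC circuit (capacitor voltage as output), ω_n = 1/√(LC) = 1/√(23.2 mH · 1.25 nF) = 186000 rad/s.
ζ = (R/2)·√(C/L) = (7150/2)·√(1.25 nF/23.2 mH) = 0.830.
ω_d = ω_n√(1−ζ²) = 104000 rad/s.

ω_d ≈ 104000 rad/s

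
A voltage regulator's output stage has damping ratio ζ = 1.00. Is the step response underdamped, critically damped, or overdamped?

critically damped

Since ζ = 1, the system is critically damped.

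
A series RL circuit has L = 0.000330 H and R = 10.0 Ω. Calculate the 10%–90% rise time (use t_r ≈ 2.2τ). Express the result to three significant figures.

τ = L/R = 0.000330/10.0 = 0.0000330 s.
t_r ≈ 2.2τ = 0.0000726 s.

t_r ≈ 0.0000726 s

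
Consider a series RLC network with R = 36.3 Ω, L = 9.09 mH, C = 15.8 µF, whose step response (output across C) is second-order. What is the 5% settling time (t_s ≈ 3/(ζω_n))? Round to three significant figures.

For a series RLC circuit (capacitor voltage as output), ω_n = 1/√(LC) = 1/√(9.09 mH · 15.8 µF) = 2640 rad/s.
ζ = (R/2)·√(C/L) = (36.3/2)·√(15.8 µF/9.09 mH) = 0.757.
t_s ≈ 3/(ζω_n) = 0.00150 s.

t_s ≈ 0.00150 s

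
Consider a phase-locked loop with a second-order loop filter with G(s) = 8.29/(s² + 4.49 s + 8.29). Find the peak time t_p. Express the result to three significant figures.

Matching coefficients with s² + 2ζω_n s + ω_n² gives ω_n² = 8.29 ⇒ ω_n = 2.88 rad/s, and ζ = 4.49/(2ω_n) = 0.780.
ω_d = ω_n√(1−ζ²) = 1.80 rad/s. Then t_p = π/ω_d = 1.74 s.

t_p ≈ 1.74 s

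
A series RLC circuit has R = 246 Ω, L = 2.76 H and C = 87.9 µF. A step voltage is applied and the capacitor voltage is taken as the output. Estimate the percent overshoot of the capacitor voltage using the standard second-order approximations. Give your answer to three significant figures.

%OS ≈ 4.83%

For a series RLC circuit (capacitor voltage as output), ω_n = 1/√(LC) = 1/√(2.76 H · 87.9 µF) = 64.2 rad/s.
ζ = (R/2)·√(C/L) = (246/2)·√(87.9 µF/2.76 H) = 0.694.
Overshoot: exp(−π·0.694/√(1−0.694²)) = 0.0483, i.e. 4.83%.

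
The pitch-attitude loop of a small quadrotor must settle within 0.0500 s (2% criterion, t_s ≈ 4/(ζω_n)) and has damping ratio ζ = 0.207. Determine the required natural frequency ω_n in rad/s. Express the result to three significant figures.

ω_n ≈ 386 rad/s

Rearranging t_s ≈ 4/(ζω_n) gives ω_n = 4/(ζ·t_s) = 4/(0.207 × 0.0500) = 386 rad/s.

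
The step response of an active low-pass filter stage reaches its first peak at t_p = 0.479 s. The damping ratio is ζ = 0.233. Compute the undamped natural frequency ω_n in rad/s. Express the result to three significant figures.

ω_n ≈ 6.74 rad/s

Peak time t_p = π/ω_d, so ω_d = π/t_p = π/0.479 = 6.56 rad/s.
ω_n = ω_d/√(1−ζ²) = 6.56/√0.946 = 6.74 rad/s.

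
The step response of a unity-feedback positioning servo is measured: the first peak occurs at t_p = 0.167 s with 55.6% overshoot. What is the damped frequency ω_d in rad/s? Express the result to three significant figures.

t_p = π/ω_d, so ω_d = π/0.167 = 18.8 rad/s.

ω_d ≈ 18.8 rad/s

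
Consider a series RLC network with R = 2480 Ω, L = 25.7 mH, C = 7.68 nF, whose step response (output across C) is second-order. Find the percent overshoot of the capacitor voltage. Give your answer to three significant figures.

For a series RLC circuit (capacitor voltage as output), ω_n = 1/√(LC) = 1/√(25.7 mH · 7.68 nF) = 71200 rad/s.
ζ = (R/2)·√(C/L) = (2480/2)·√(7.68 nF/25.7 mH) = 0.678.
%OS = 100·exp(−πζ/√(1−ζ²)) = 5.52%.

%OS ≈ 5.52%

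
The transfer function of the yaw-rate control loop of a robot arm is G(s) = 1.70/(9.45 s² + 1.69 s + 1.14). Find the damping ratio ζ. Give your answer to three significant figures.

Dividing through by 9.45: denominator becomes s² + 0.1788 s + 0.1206.
So ω_n = √0.1206 = 0.347 rad/s and ζ = 0.1788/(2·0.347) = 0.257.

ζ ≈ 0.257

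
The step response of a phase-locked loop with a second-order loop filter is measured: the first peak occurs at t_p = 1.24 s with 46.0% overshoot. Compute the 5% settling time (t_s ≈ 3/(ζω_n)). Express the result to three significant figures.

From the overshoot, ζ = −ln(OS)/√(π²+ln²(OS)) = 0.240.
t_p = π/ω_d ⇒ ω_d = 2.53 rad/s; then ω_n = ω_d/√(1−ζ²) = 2.61 rad/s.
t_s ≈ 3/(ζω_n) = 3/(0.240·2.61) = 4.79 s.

t_s ≈ 4.79 s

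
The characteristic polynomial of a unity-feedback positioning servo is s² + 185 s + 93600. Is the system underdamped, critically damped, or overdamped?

underdamped

a² − 4b = 185² − 4·93600 < 0 (complex roots); the system is underdamped.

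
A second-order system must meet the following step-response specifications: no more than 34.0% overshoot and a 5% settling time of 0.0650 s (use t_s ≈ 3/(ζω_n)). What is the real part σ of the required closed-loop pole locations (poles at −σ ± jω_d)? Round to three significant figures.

σ ≈ 46.2

The settling-time spec alone fixes σ = ζω_n = 3/t_s = 3/0.0650 = 46.2.
(Overshoot then fixes ζ = 0.325 and hence ω_d = σ·√(1−ζ²)/ζ = 134 rad/s.)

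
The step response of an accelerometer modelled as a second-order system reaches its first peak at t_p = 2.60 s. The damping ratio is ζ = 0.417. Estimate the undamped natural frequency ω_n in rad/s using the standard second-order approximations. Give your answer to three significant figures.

Peak time t_p = π/ω_d, so ω_d = π/t_p = π/2.60 = 1.21 rad/s.
ω_n = ω_d/√(1−ζ²) = 1.21/√0.826 = 1.33 rad/s.

ω_n ≈ 1.33 rad/s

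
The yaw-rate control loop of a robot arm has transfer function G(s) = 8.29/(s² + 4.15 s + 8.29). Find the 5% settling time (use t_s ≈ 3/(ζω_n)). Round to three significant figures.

t_s ≈ 1.45 s

Comparing the denominator to s² + 2ζω_n s + ω_n²: ω_n = √8.29 = 2.88 rad/s, and 2ζω_n = 4.15 so ζ = 4.15/(2·2.88) = 0.721.
t_s ≈ 3/(ζω_n) = 3/(0.721·2.88) = 1.45 s.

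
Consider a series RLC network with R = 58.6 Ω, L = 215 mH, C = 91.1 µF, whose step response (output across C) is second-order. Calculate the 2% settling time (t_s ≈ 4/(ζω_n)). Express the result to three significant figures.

For a series RLC circuit (capacitor voltage as output), ω_n = 1/√(LC) = 1/√(215 mH · 91.1 µF) = 226 rad/s.
ζ = (R/2)·√(C/L) = (58.6/2)·√(91.1 µF/215 mH) = 0.603.
t_s ≈ 4/(ζω_n) = 0.0294 s.

t_s ≈ 0.0294 s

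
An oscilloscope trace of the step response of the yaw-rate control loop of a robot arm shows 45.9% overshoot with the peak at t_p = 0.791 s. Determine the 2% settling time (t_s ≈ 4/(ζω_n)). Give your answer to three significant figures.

The overshoot fixes ζ = −ln(OS)/√(π²+ln²(OS)) = 0.241.
t_p = π/ω_d ⇒ ω_d = 3.97 rad/s; then ω_n = ω_d/√(1−ζ²) = 4.09 rad/s.
t_s ≈ 4/(ζω_n) = 4/(0.241·4.09) = 4.06 s.

t_s ≈ 4.06 s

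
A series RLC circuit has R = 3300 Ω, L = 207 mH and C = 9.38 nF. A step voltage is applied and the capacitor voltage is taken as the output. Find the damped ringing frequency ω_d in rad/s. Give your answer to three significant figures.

ω_d ≈ 21200 rad/s

For a series RLC circuit (capacitor voltage as output), ω_n = 1/√(LC) = 1/√(207 mH · 9.38 nF) = 22700 rad/s.
ζ = (R/2)·√(C/L) = (3300/2)·√(9.38 nF/207 mH) = 0.351.
ω_d = 22700·√(1 − 0.351²) = 21200 rad/s.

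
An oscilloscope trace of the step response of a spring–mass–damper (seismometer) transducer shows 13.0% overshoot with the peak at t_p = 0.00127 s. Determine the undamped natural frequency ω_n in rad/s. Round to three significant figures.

ζ from %OS: ζ = |ln 0.130|/√(π²+ln²0.130) = 0.545.
t_p = π/ω_d ⇒ ω_d = 2470 rad/s; then ω_n = ω_d/√(1−ζ²) = 2950 rad/s.

ω_n ≈ 2950 rad/s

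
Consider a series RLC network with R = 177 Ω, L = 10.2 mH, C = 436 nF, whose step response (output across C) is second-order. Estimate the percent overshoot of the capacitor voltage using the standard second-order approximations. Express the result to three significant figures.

%OS ≈ 10.8%

For a series RLC circuit (capacitor voltage as output), ω_n = 1/√(LC) = 1/√(10.2 mH · 436 nF) = 15000 rad/s.
ζ = (R/2)·√(C/L) = (177/2)·√(436 nF/10.2 mH) = 0.579.
Overshoot: exp(−π·0.579/√(1−0.579²)) = 0.108, i.e. 10.8%.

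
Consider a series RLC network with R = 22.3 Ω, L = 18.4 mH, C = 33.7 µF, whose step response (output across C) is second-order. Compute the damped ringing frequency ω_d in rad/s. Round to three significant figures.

For a series RLC circuit (capacitor voltage as output), ω_n = 1/√(LC) = 1/√(18.4 mH · 33.7 µF) = 1270 rad/s.
ζ = (R/2)·√(C/L) = (22.3/2)·√(33.7 µF/18.4 mH) = 0.477.
ω_d = ω_n√(1−ζ²) = 1120 rad/s.

ω_d ≈ 1120 rad/s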